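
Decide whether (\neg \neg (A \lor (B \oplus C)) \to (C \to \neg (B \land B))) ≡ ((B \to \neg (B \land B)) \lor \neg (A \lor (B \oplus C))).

not equivalent

A | B | C | φ | ψ
- | - | - | - | -
T | T | T | F | F
T | T | F | T | F
T | F | T | T | T
T | F | F | T | T
F | T | T | T | T
F | T | F | T | F
F | F | T | T | T
F | F | F | T | T
The columns differ at A=T, B=T, C=F (φ=T, ψ=F), so they are not equivalent.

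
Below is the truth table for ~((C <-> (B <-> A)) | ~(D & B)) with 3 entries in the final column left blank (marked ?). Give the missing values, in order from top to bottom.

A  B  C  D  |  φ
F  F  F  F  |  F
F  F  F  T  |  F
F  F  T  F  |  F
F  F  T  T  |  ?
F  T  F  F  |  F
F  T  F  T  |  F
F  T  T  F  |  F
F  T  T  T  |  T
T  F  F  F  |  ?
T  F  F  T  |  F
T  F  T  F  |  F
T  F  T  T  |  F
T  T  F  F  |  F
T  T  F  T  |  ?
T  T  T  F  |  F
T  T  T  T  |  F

Row A=F, B=F, C=T, D=T: (C <-> (B <-> A)) = T, ~(D & B) = T, ((C <-> (B <-> A)) | ~(D & B)) = T, so the formula = F.
Row A=T, B=F, C=F, D=F: (C <-> (B <-> A)) = T, ~(D & B) = T, ((C <-> (B <-> A)) | ~(D & B)) = T, so the formula = F.
Row A=T, B=T, C=F, D=T: (C <-> (B <-> A)) = F, ~(D & B) = F, ((C <-> (B <-> A)) | ~(D & B)) = F, so the formula = T.

F, F, T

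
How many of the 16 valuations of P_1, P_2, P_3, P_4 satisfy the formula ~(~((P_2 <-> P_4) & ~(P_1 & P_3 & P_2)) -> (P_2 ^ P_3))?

P_1 | P_2 | P_3 | P_4 | φ
--- | --- | --- | --- | -
 F  |  F  |  F  |  F  | F
 F  |  F  |  F  |  T  | T
 F  |  F  |  T  |  F  | F
 F  |  F  |  T  |  T  | F
 F  |  T  |  F  |  F  | F
 F  |  T  |  F  |  T  | F
 F  |  T  |  T  |  F  | T
 F  |  T  |  T  |  T  | F
 T  |  F  |  F  |  F  | F
 T  |  F  |  F  |  T  | T
 T  |  F  |  T  |  F  | F
 T  |  F  |  T  |  T  | F
 T  |  T  |  F  |  F  | F
 T  |  T  |  F  |  T  | F
 T  |  T  |  T  |  F  | T
 T  |  T  |  T  |  T  | T
The formula is true on 5 of the 16 rows.

5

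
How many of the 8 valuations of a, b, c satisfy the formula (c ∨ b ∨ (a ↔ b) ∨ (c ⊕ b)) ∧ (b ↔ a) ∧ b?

2

  a   |   b   |   c   ||   φ  
False | False | False || False
False | False |  True || False
False |  True | False || False
False |  True |  True || False
 True | False | False || False
 True | False |  True || False
 True |  True | False ||  True
 True |  True |  True ||  True
The formula is true on 2 of the 8 rows.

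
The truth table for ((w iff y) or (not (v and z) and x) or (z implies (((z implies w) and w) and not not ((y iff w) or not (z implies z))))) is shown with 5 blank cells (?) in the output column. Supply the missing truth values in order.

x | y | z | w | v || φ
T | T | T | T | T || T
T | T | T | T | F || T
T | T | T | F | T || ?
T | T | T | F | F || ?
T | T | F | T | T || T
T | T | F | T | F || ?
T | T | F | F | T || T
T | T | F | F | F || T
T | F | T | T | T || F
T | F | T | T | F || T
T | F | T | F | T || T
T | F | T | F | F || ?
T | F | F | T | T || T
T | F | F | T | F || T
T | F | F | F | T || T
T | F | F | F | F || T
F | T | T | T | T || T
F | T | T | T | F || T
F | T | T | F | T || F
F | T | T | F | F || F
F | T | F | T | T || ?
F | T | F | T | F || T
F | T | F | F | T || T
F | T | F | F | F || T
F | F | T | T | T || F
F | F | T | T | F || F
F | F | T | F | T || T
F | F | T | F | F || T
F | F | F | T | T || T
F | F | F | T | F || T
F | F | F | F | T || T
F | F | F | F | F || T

Row x=T, y=T, z=T, w=F, v=T: (w iff y) = F, (not (v and z) and x) = F, (z implies (((z implies w) and w) and not not ((y iff w) or not (z implies z)))) = F, so the formula = F.
Row x=T, y=T, z=T, w=F, v=F: (w iff y) = F, (not (v and z) and x) = T, (z implies (((z implies w) and w) and not not ((y iff w) or not (z implies z)))) = F, so the formula = T.
Row x=T, y=T, z=F, w=T, v=F: (w iff y) = T, (not (v and z) and x) = T, (z implies (((z implies w) and w) and not not ((y iff w) or not (z implies z)))) = T, so the formula = T.
Row x=T, y=F, z=T, w=F, v=F: (w iff y) = T, (not (v and z) and x) = T, (z implies (((z implies w) and w) and not not ((y iff w) or not (z implies z)))) = F, so the formula = T.
Row x=F, y=T, z=F, w=T, v=T: (w iff y) = T, (not (v and z) and x) = F, (z implies (((z implies w) and w) and not not ((y iff w) or not (z implies z)))) = T, so the formula = T.

F, T, T, T, T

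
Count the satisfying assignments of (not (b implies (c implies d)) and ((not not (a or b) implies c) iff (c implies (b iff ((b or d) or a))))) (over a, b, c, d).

2

a | b | c | d || φ
1 | 1 | 1 | 1 || 0
1 | 1 | 1 | 0 || 1
1 | 1 | 0 | 1 || 0
1 | 1 | 0 | 0 || 0
1 | 0 | 1 | 1 || 0
1 | 0 | 1 | 0 || 0
1 | 0 | 0 | 1 || 0
1 | 0 | 0 | 0 || 0
0 | 1 | 1 | 1 || 0
0 | 1 | 1 | 0 || 1
0 | 1 | 0 | 1 || 0
0 | 1 | 0 | 0 || 0
0 | 0 | 1 | 1 || 0
0 | 0 | 1 | 0 || 0
0 | 0 | 0 | 1 || 0
0 | 0 | 0 | 0 || 0
The formula is true on 2 of the 16 rows.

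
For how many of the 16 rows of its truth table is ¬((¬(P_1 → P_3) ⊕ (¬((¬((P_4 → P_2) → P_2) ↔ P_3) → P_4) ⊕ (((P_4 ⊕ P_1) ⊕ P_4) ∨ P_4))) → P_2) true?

 P_1  |  P_2  |  P_3  |  P_4  ||   φ  
False | False | False | False || False
False | False | False |  True ||  True
False | False |  True | False ||  True
False | False |  True |  True ||  True
False |  True | False | False || False
False |  True | False |  True || False
False |  True |  True | False || False
False |  True |  True |  True || False
 True | False | False | False || False
 True | False | False |  True || False
 True | False |  True | False || False
 True | False |  True |  True ||  True
 True |  True | False | False || False
 True |  True | False |  True || False
 True |  True |  True | False || False
 True |  True |  True |  True || False
The formula is true on 4 of the 16 rows.

4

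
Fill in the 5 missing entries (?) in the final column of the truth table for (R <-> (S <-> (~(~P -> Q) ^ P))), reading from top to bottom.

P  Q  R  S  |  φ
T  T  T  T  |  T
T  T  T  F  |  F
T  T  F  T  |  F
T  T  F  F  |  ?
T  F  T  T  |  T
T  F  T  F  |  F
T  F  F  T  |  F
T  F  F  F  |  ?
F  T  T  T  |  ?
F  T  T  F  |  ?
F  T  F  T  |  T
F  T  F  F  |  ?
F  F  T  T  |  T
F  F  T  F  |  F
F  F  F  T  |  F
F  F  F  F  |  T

Row P=T, Q=T, R=F, S=F: (S <-> (~(~P -> Q) ^ P)) = F, so the formula = T.
Row P=T, Q=F, R=F, S=F: (S <-> (~(~P -> Q) ^ P)) = F, so the formula = T.
Row P=F, Q=T, R=T, S=T: (S <-> (~(~P -> Q) ^ P)) = F, so the formula = F.
Row P=F, Q=T, R=T, S=F: (S <-> (~(~P -> Q) ^ P)) = T, so the formula = T.
Row P=F, Q=T, R=F, S=F: (S <-> (~(~P -> Q) ^ P)) = T, so the formula = F.

T, T, F, T, F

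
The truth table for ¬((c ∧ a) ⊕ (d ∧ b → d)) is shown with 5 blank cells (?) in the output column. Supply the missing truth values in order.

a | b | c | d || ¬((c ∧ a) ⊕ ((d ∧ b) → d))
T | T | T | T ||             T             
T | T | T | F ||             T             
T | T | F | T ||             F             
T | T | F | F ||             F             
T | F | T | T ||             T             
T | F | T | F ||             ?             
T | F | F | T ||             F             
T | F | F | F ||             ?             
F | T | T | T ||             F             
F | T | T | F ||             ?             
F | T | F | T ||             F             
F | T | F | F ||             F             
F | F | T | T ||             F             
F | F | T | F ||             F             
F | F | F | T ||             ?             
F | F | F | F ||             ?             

T, F, F, F, F

Row a=T, b=F, c=T, d=F: (c ∧ a) = T, (d ∧ b → d) = T, ((c ∧ a) ⊕ (d ∧ b → d)) = F, so ¬((c ∧ a) ⊕ ((d ∧ b) → d)) = T.
Row a=T, b=F, c=F, d=F: (c ∧ a) = F, (d ∧ b → d) = T, ((c ∧ a) ⊕ (d ∧ b → d)) = T, so ¬((c ∧ a) ⊕ ((d ∧ b) → d)) = F.
Row a=F, b=T, c=T, d=F: (c ∧ a) = F, (d ∧ b → d) = T, ((c ∧ a) ⊕ (d ∧ b → d)) = T, so ¬((c ∧ a) ⊕ ((d ∧ b) → d)) = F.
Row a=F, b=F, c=F, d=T: (c ∧ a) = F, (d ∧ b → d) = T, ((c ∧ a) ⊕ (d ∧ b → d)) = T, so ¬((c ∧ a) ⊕ ((d ∧ b) → d)) = F.
Row a=F, b=F, c=F, d=F: (c ∧ a) = F, (d ∧ b → d) = T, ((c ∧ a) ⊕ (d ∧ b → d)) = T, so ¬((c ∧ a) ⊕ ((d ∧ b) → d)) = F.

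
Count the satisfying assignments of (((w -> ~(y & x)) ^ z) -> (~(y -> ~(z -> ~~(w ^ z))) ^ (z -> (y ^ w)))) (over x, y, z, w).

x  y  z  w  |  (y & x)  ~(y & x)  (w -> ~(y & x))  ((w -> ~(y & x)) ^ z)  (w ^ z)  ~(w ^ z)  ~~(w ^ z)  (z -> ~~(w ^ z))  ~(z -> ~~(w ^ z))  (y -> ~(z -> ~~(w ^ z)))  ~(y -> ~(z -> ~~(w ^ z)))  (y ^ w)  (z -> (y ^ w))  φ
F  F  F  F  |     F        T             T                   T               F        T          F             T                  F                     T                          F                 F           T         T
F  F  F  T  |     F        T             T                   T               T        F          T             T                  F                     T                          F                 T           T         T
F  F  T  F  |     F        T             T                   F               T        F          T             T                  F                     T                          F                 F           F         T
F  F  T  T  |     F        T             T                   F               F        T          F             F                  T                     T                          F                 T           T         T
F  T  F  F  |     F        T             T                   T               F        T          F             T                  F                     F                          T                 T           T         F
F  T  F  T  |     F        T             T                   T               T        F          T             T                  F                     F                          T                 F           T         F
F  T  T  F  |     F        T             T                   F               T        F          T             T                  F                     F                          T                 T           T         T
F  T  T  T  |     F        T             T                   F               F        T          F             F                  T                     T                          F                 F           F         T
T  F  F  F  |     F        T             T                   T               F        T          F             T                  F                     T                          F                 F           T         T
T  F  F  T  |     F        T             T                   T               T        F          T             T                  F                     T                          F                 T           T         T
T  F  T  F  |     F        T             T                   F               T        F          T             T                  F                     T                          F                 F           F         T
T  F  T  T  |     F        T             T                   F               F        T          F             F                  T                     T                          F                 T           T         T
T  T  F  F  |     T        F             T                   T               F        T          F             T                  F                     F                          T                 T           T         F
T  T  F  T  |     T        F             F                   F               T        F          T             T                  F                     F                          T                 F           T         T
T  T  T  F  |     T        F             T                   F               T        F          T             T                  F                     F                          T                 T           T         T
T  T  T  T  |     T        F             F                   T               F        T          F             F                  T                     T                          F                 F           F         F
The formula is true on 12 of the 16 rows.

12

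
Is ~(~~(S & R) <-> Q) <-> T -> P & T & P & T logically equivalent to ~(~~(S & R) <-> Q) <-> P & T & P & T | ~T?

equivalent

P | Q | R | S | T || φ | ψ
1 | 1 | 1 | 1 | 1 || 0 | 0
1 | 1 | 1 | 1 | 0 || 0 | 0
1 | 1 | 1 | 0 | 1 || 1 | 1
1 | 1 | 1 | 0 | 0 || 1 | 1
1 | 1 | 0 | 1 | 1 || 1 | 1
1 | 1 | 0 | 1 | 0 || 1 | 1
1 | 1 | 0 | 0 | 1 || 1 | 1
1 | 1 | 0 | 0 | 0 || 1 | 1
1 | 0 | 1 | 1 | 1 || 1 | 1
1 | 0 | 1 | 1 | 0 || 1 | 1
1 | 0 | 1 | 0 | 1 || 0 | 0
1 | 0 | 1 | 0 | 0 || 0 | 0
1 | 0 | 0 | 1 | 1 || 0 | 0
1 | 0 | 0 | 1 | 0 || 0 | 0
1 | 0 | 0 | 0 | 1 || 0 | 0
1 | 0 | 0 | 0 | 0 || 0 | 0
0 | 1 | 1 | 1 | 1 || 1 | 1
0 | 1 | 1 | 1 | 0 || 0 | 0
0 | 1 | 1 | 0 | 1 || 0 | 0
0 | 1 | 1 | 0 | 0 || 1 | 1
0 | 1 | 0 | 1 | 1 || 0 | 0
0 | 1 | 0 | 1 | 0 || 1 | 1
0 | 1 | 0 | 0 | 1 || 0 | 0
0 | 1 | 0 | 0 | 0 || 1 | 1
0 | 0 | 1 | 1 | 1 || 0 | 0
0 | 0 | 1 | 1 | 0 || 1 | 1
0 | 0 | 1 | 0 | 1 || 1 | 1
0 | 0 | 1 | 0 | 0 || 0 | 0
0 | 0 | 0 | 1 | 1 || 1 | 1
0 | 0 | 0 | 1 | 0 || 0 | 0
0 | 0 | 0 | 0 | 1 || 1 | 1
0 | 0 | 0 | 0 | 0 || 0 | 0
The columns for φ and ψ agree on every row, so they are logically equivalent.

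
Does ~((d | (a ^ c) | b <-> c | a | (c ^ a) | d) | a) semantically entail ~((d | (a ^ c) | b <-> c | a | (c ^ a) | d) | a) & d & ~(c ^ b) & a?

no

a | b | c | d | φ | ψ
- | - | - | - | - | -
F | F | F | F | F | F
F | F | F | T | F | F
F | F | T | F | F | F
F | F | T | T | F | F
F | T | F | F | T | F
F | T | F | T | F | F
F | T | T | F | F | F
F | T | T | T | F | F
T | F | F | F | F | F
T | F | F | T | F | F
T | F | T | F | F | F
T | F | T | T | F | F
T | T | F | F | F | F
T | T | F | T | F | F
T | T | T | F | F | F
T | T | T | T | F | F
At a=F, b=T, c=F, d=F we have φ true but ψ false, so φ does not entail ψ.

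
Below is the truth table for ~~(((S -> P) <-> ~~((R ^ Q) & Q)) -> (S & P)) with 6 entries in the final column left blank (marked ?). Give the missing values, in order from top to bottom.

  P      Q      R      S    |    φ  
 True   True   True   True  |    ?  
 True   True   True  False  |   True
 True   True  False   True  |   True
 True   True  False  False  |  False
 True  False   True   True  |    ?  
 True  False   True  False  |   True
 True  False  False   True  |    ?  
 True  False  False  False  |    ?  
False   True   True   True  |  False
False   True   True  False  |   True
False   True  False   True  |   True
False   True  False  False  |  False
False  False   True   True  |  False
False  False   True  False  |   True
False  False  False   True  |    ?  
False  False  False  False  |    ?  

True, True, True, True, False, True

Row P=True, Q=True, R=True, S=True: (((S -> P) <-> ~~((R ^ Q) & Q)) -> (S & P)) = True, ~(((S -> P) <-> ~~((R ^ Q) & Q)) -> (S & P)) = False, so the formula = True.
Row P=True, Q=False, R=True, S=True: (((S -> P) <-> ~~((R ^ Q) & Q)) -> (S & P)) = True, ~(((S -> P) <-> ~~((R ^ Q) & Q)) -> (S & P)) = False, so the formula = True.
Row P=True, Q=False, R=False, S=True: (((S -> P) <-> ~~((R ^ Q) & Q)) -> (S & P)) = True, ~(((S -> P) <-> ~~((R ^ Q) & Q)) -> (S & P)) = False, so the formula = True.
Row P=True, Q=False, R=False, S=False: (((S -> P) <-> ~~((R ^ Q) & Q)) -> (S & P)) = True, ~(((S -> P) <-> ~~((R ^ Q) & Q)) -> (S & P)) = False, so the formula = True.
Row P=False, Q=False, R=False, S=True: (((S -> P) <-> ~~((R ^ Q) & Q)) -> (S & P)) = False, ~(((S -> P) <-> ~~((R ^ Q) & Q)) -> (S & P)) = True, so the formula = False.
Row P=False, Q=False, R=False, S=False: (((S -> P) <-> ~~((R ^ Q) & Q)) -> (S & P)) = True, ~(((S -> P) <-> ~~((R ^ Q) & Q)) -> (S & P)) = False, so the formula = True.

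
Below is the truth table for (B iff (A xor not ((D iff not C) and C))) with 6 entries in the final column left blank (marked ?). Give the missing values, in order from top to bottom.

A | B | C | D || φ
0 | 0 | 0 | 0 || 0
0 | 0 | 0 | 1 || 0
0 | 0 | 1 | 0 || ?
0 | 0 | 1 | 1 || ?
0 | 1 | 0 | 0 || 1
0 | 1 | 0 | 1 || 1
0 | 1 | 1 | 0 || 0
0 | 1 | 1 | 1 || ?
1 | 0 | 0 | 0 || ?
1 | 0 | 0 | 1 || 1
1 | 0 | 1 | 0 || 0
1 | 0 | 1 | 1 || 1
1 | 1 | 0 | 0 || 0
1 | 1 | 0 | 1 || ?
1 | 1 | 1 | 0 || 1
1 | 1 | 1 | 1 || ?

1, 0, 1, 1, 0, 0

Row A=0, B=0, C=1, D=0: (A xor not ((D iff not C) and C)) = 0, so the formula = 1.
Row A=0, B=0, C=1, D=1: (A xor not ((D iff not C) and C)) = 1, so the formula = 0.
Row A=0, B=1, C=1, D=1: (A xor not ((D iff not C) and C)) = 1, so the formula = 1.
Row A=1, B=0, C=0, D=0: (A xor not ((D iff not C) and C)) = 0, so the formula = 1.
Row A=1, B=1, C=0, D=1: (A xor not ((D iff not C) and C)) = 0, so the formula = 0.
Row A=1, B=1, C=1, D=1: (A xor not ((D iff not C) and C)) = 0, so the formula = 0.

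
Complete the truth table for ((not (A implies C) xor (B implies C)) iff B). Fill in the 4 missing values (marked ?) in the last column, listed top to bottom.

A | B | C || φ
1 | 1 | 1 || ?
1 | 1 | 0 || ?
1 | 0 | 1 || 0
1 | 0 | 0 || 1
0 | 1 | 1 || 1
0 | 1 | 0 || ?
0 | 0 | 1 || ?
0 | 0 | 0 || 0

Row A=1, B=1, C=1: (not (A implies C) xor (B implies C)) = 1, so the formula = 1.
Row A=1, B=1, C=0: (not (A implies C) xor (B implies C)) = 1, so the formula = 1.
Row A=0, B=1, C=0: (not (A implies C) xor (B implies C)) = 0, so the formula = 0.
Row A=0, B=0, C=1: (not (A implies C) xor (B implies C)) = 1, so the formula = 0.

1, 1, 0, 0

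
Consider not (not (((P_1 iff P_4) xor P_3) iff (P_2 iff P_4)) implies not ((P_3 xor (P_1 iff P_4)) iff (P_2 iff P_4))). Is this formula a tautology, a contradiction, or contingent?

contradiction

P_1 | P_2 | P_3 | P_4 | (P_1 iff P_4) | ((P_1 iff P_4) xor P_3) | (P_2 iff P_4) | (P_3 xor (P_1 iff P_4)) | φ
--- | --- | --- | --- | ------------- | ----------------------- | ------------- | ----------------------- | -
 T  |  T  |  T  |  T  |       T       |            F            |       T       |            F            | F
 T  |  T  |  T  |  F  |       F       |            T            |       F       |            T            | F
 T  |  T  |  F  |  T  |       T       |            T            |       T       |            T            | F
 T  |  T  |  F  |  F  |       F       |            F            |       F       |            F            | F
 T  |  F  |  T  |  T  |       T       |            F            |       F       |            F            | F
 T  |  F  |  T  |  F  |       F       |            T            |       T       |            T            | F
 T  |  F  |  F  |  T  |       T       |            T            |       F       |            T            | F
 T  |  F  |  F  |  F  |       F       |            F            |       T       |            F            | F
 F  |  T  |  T  |  T  |       F       |            T            |       T       |            T            | F
 F  |  T  |  T  |  F  |       T       |            F            |       F       |            F            | F
 F  |  T  |  F  |  T  |       F       |            F            |       T       |            F            | F
 F  |  T  |  F  |  F  |       T       |            T            |       F       |            T            | F
 F  |  F  |  T  |  T  |       F       |            T            |       F       |            T            | F
 F  |  F  |  T  |  F  |       T       |            F            |       T       |            F            | F
 F  |  F  |  F  |  T  |       F       |            F            |       F       |            F            | F
 F  |  F  |  F  |  F  |       T       |            T            |       T       |            T            | F
Every row is F, so the formula is a contradiction.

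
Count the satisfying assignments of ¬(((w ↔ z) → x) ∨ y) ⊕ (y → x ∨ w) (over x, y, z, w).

12

x | y | z | w | (w ↔ z) | ((w ↔ z) → x) | (((w ↔ z) → x) ∨ y) | ¬(((w ↔ z) → x) ∨ y) | (x ∨ w) | (y → (x ∨ w)) | φ
- | - | - | - | ------- | ------------- | ------------------- | -------------------- | ------- | ------------- | -
F | F | F | F |    T    |       F       |          F          |          T           |    F    |       T       | F
F | F | F | T |    F    |       T       |          T          |          F           |    T    |       T       | T
F | F | T | F |    F    |       T       |          T          |          F           |    F    |       T       | T
F | F | T | T |    T    |       F       |          F          |          T           |    T    |       T       | F
F | T | F | F |    T    |       F       |          T          |          F           |    F    |       F       | F
F | T | F | T |    F    |       T       |          T          |          F           |    T    |       T       | T
F | T | T | F |    F    |       T       |          T          |          F           |    F    |       F       | F
F | T | T | T |    T    |       F       |          T          |          F           |    T    |       T       | T
T | F | F | F |    T    |       T       |          T          |          F           |    T    |       T       | T
T | F | F | T |    F    |       T       |          T          |          F           |    T    |       T       | T
T | F | T | F |    F    |       T       |          T          |          F           |    T    |       T       | T
T | F | T | T |    T    |       T       |          T          |          F           |    T    |       T       | T
T | T | F | F |    T    |       T       |          T          |          F           |    T    |       T       | T
T | T | F | T |    F    |       T       |          T          |          F           |    T    |       T       | T
T | T | T | F |    F    |       T       |          T          |          F           |    T    |       T       | T
T | T | T | T |    T    |       T       |          T          |          F           |    T    |       T       | T
The formula is true on 12 of the 16 rows.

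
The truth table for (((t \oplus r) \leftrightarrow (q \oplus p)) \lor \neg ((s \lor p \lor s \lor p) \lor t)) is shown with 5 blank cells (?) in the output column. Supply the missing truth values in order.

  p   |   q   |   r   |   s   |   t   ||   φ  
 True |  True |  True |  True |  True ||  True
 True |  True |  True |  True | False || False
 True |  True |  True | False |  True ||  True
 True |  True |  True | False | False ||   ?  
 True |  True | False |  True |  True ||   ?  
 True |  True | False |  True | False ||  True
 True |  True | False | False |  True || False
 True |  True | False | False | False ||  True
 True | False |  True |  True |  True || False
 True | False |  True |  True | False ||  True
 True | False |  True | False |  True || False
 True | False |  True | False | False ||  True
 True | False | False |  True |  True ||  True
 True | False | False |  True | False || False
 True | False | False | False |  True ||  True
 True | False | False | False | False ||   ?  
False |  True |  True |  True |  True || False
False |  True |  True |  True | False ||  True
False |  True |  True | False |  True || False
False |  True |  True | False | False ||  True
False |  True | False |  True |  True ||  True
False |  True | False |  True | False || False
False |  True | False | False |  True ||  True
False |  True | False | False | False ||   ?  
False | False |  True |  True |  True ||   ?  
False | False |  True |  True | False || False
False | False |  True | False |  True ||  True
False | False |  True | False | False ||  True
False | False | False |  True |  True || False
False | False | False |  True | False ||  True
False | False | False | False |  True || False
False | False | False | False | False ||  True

Row p=True, q=True, r=True, s=False, t=False: ((t \oplus r) \leftrightarrow (q \oplus p)) = False, \neg ((s \lor p \lor s \lor p) \lor t) = False, so the formula = False.
Row p=True, q=True, r=False, s=True, t=True: ((t \oplus r) \leftrightarrow (q \oplus p)) = False, \neg ((s \lor p \lor s \lor p) \lor t) = False, so the formula = False.
Row p=True, q=False, r=False, s=False, t=False: ((t \oplus r) \leftrightarrow (q \oplus p)) = False, \neg ((s \lor p \lor s \lor p) \lor t) = False, so the formula = False.
Row p=False, q=True, r=False, s=False, t=False: ((t \oplus r) \leftrightarrow (q \oplus p)) = False, \neg ((s \lor p \lor s \lor p) \lor t) = True, so the formula = True.
Row p=False, q=False, r=True, s=True, t=True: ((t \oplus r) \leftrightarrow (q \oplus p)) = True, \neg ((s \lor p \lor s \lor p) \lor t) = False, so the formula = True.

False, False, False, True, True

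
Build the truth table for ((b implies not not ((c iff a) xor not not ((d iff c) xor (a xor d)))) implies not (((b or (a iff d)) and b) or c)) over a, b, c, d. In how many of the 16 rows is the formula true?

a  b  c  d  |  (c iff a)  (d iff c)  (a xor d)  ((d iff c) xor (a xor d))  (a iff d)  (b or (a iff d))  ((b or (a iff d)) and b)  φ
1  1  1  1  |      1          1          0                  1                  1             1                     1              1
1  1  1  0  |      1          0          1                  1                  0             1                     1              1
1  1  0  1  |      0          0          0                  0                  1             1                     1              1
1  1  0  0  |      0          1          1                  0                  0             1                     1              1
1  0  1  1  |      1          1          0                  1                  1             1                     0              0
1  0  1  0  |      1          0          1                  1                  0             0                     0              0
1  0  0  1  |      0          0          0                  0                  1             1                     0              1
1  0  0  0  |      0          1          1                  0                  0             0                     0              1
0  1  1  1  |      0          1          1                  0                  0             1                     1              1
0  1  1  0  |      0          0          0                  0                  1             1                     1              1
0  1  0  1  |      1          0          1                  1                  0             1                     1              1
0  1  0  0  |      1          1          0                  1                  1             1                     1              1
0  0  1  1  |      0          1          1                  0                  0             0                     0              0
0  0  1  0  |      0          0          0                  0                  1             1                     0              0
0  0  0  1  |      1          0          1                  1                  0             0                     0              1
0  0  0  0  |      1          1          0                  1                  1             1                     0              1
The formula is true on 12 of the 16 rows.

12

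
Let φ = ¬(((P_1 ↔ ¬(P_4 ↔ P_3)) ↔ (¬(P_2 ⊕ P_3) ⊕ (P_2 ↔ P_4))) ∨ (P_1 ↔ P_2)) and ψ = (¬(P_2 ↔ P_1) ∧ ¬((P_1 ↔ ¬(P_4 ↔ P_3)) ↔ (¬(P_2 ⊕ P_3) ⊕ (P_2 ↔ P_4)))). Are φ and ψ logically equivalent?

 P_1  |  P_2  |  P_3  |  P_4  ||   φ   |   ψ  
 True |  True |  True |  True || False | False
 True |  True |  True | False || False | False
 True |  True | False |  True || False | False
 True |  True | False | False || False | False
 True | False |  True |  True || False | False
 True | False |  True | False || False | False
 True | False | False |  True || False | False
 True | False | False | False || False | False
False |  True |  True |  True ||  True |  True
False |  True |  True | False ||  True |  True
False |  True | False |  True ||  True |  True
False |  True | False | False ||  True |  True
False | False |  True |  True || False | False
False | False |  True | False || False | False
False | False | False |  True || False | False
False | False | False | False || False | False
The columns for φ and ψ agree on every row, so they are logically equivalent.

equivalent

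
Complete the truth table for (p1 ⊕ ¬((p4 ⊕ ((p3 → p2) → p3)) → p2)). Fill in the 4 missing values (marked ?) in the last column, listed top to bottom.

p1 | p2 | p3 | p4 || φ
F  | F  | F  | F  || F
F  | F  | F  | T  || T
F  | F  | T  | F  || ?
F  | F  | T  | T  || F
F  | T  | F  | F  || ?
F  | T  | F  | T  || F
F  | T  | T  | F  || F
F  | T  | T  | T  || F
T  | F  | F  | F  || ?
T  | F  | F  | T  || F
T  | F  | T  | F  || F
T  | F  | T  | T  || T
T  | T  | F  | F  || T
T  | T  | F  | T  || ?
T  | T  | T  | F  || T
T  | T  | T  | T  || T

Row p1=F, p2=F, p3=T, p4=F: ¬((p4 ⊕ ((p3 → p2) → p3)) → p2) = T, so the formula = T.
Row p1=F, p2=T, p3=F, p4=F: ¬((p4 ⊕ ((p3 → p2) → p3)) → p2) = F, so the formula = F.
Row p1=T, p2=F, p3=F, p4=F: ¬((p4 ⊕ ((p3 → p2) → p3)) → p2) = F, so the formula = T.
Row p1=T, p2=T, p3=F, p4=T: ¬((p4 ⊕ ((p3 → p2) → p3)) → p2) = F, so the formula = T.

T, F, T, T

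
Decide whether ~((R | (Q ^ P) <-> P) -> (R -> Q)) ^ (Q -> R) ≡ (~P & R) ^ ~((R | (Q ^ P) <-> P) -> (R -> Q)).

P | Q | R | φ | ψ
- | - | - | - | -
0 | 0 | 0 | 1 | 0
0 | 0 | 1 | 1 | 1
0 | 1 | 0 | 0 | 0
0 | 1 | 1 | 1 | 1
1 | 0 | 0 | 1 | 0
1 | 0 | 1 | 0 | 1
1 | 1 | 0 | 0 | 0
1 | 1 | 1 | 1 | 0
The columns differ at P=0, Q=0, R=0 (φ=1, ψ=0), so they are not equivalent.

not equivalent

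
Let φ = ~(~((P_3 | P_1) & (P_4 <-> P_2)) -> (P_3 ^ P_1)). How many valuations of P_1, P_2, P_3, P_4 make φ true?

 P_1    P_2    P_3    P_4      (P_3 | P_1)  (P_4 <-> P_2)  (P_3 ^ P_1)    φ  
 True   True   True   True         True          True         False     False
 True   True   True  False         True         False         False      True
 True   True  False   True         True          True          True     False
 True   True  False  False         True         False          True     False
 True  False   True   True         True         False         False      True
 True  False   True  False         True          True         False     False
 True  False  False   True         True         False          True     False
 True  False  False  False         True          True          True     False
False   True   True   True         True          True          True     False
False   True   True  False         True         False          True     False
False   True  False   True        False          True         False      True
False   True  False  False        False         False         False      True
False  False   True   True         True         False          True     False
False  False   True  False         True          True          True     False
False  False  False   True        False         False         False      True
False  False  False  False        False          True         False      True
The formula is true on 6 of the 16 rows.

6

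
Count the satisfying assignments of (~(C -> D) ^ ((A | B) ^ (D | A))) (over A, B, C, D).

6

A  B  C  D     (C -> D)  ~(C -> D)  (A | B)  (D | A)  ((A | B) ^ (D | A))  φ
F  F  F  F        T          F         F        F              F           F
F  F  F  T        T          F         F        T              T           T
F  F  T  F        F          T         F        F              F           T
F  F  T  T        T          F         F        T              T           T
F  T  F  F        T          F         T        F              T           T
F  T  F  T        T          F         T        T              F           F
F  T  T  F        F          T         T        F              T           F
F  T  T  T        T          F         T        T              F           F
T  F  F  F        T          F         T        T              F           F
T  F  F  T        T          F         T        T              F           F
T  F  T  F        F          T         T        T              F           T
T  F  T  T        T          F         T        T              F           F
T  T  F  F        T          F         T        T              F           F
T  T  F  T        T          F         T        T              F           F
T  T  T  F        F          T         T        T              F           T
T  T  T  T        T          F         T        T              F           F
The formula is true on 6 of the 16 rows.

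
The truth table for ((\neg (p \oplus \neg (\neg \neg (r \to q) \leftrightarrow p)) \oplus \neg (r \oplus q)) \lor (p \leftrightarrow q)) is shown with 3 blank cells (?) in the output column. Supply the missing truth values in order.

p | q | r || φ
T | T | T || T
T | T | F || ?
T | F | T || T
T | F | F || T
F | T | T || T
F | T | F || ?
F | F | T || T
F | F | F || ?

Row p=T, q=T, r=F: (\neg (p \oplus \neg (\neg \neg (r \to q) \leftrightarrow p)) \oplus \neg (r \oplus q)) = F, (p \leftrightarrow q) = T, so the formula = T.
Row p=F, q=T, r=F: (\neg (p \oplus \neg (\neg \neg (r \to q) \leftrightarrow p)) \oplus \neg (r \oplus q)) = F, (p \leftrightarrow q) = F, so the formula = F.
Row p=F, q=F, r=F: (\neg (p \oplus \neg (\neg \neg (r \to q) \leftrightarrow p)) \oplus \neg (r \oplus q)) = T, (p \leftrightarrow q) = T, so the formula = T.

T, F, T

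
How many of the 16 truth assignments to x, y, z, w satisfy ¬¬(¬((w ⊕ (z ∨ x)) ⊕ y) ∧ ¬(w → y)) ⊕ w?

5

x | y | z | w | φ
- | - | - | - | -
T | T | T | T | T
T | T | T | F | F
T | T | F | T | T
T | T | F | F | F
T | F | T | T | F
T | F | T | F | F
T | F | F | T | F
T | F | F | F | F
F | T | T | T | T
F | T | T | F | F
F | T | F | T | T
F | T | F | F | F
F | F | T | T | F
F | F | T | F | F
F | F | F | T | T
F | F | F | F | F
The formula is true on 5 of the 16 rows.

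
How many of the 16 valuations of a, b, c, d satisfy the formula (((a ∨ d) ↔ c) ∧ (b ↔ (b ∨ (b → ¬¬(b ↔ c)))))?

a | b | c | d || φ
1 | 1 | 1 | 1 || 1
1 | 1 | 1 | 0 || 1
1 | 1 | 0 | 1 || 0
1 | 1 | 0 | 0 || 0
1 | 0 | 1 | 1 || 0
1 | 0 | 1 | 0 || 0
1 | 0 | 0 | 1 || 0
1 | 0 | 0 | 0 || 0
0 | 1 | 1 | 1 || 1
0 | 1 | 1 | 0 || 0
0 | 1 | 0 | 1 || 0
0 | 1 | 0 | 0 || 1
0 | 0 | 1 | 1 || 0
0 | 0 | 1 | 0 || 0
0 | 0 | 0 | 1 || 0
0 | 0 | 0 | 0 || 0
The formula is true on 4 of the 16 rows.

4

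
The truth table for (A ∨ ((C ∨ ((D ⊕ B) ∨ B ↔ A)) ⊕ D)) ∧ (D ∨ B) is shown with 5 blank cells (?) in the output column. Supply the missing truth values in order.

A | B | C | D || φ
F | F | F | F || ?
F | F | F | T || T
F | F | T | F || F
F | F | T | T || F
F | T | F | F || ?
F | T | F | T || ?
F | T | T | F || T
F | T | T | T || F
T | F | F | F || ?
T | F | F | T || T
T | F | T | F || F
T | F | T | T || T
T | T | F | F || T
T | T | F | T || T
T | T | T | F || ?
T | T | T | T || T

Row A=F, B=F, C=F, D=F: (A ∨ ((C ∨ ((D ⊕ B) ∨ B ↔ A)) ⊕ D)) = T, (D ∨ B) = F, so the formula = F.
Row A=F, B=T, C=F, D=F: (A ∨ ((C ∨ ((D ⊕ B) ∨ B ↔ A)) ⊕ D)) = F, (D ∨ B) = T, so the formula = F.
Row A=F, B=T, C=F, D=T: (A ∨ ((C ∨ ((D ⊕ B) ∨ B ↔ A)) ⊕ D)) = T, (D ∨ B) = T, so the formula = T.
Row A=T, B=F, C=F, D=F: (A ∨ ((C ∨ ((D ⊕ B) ∨ B ↔ A)) ⊕ D)) = T, (D ∨ B) = F, so the formula = F.
Row A=T, B=T, C=T, D=F: (A ∨ ((C ∨ ((D ⊕ B) ∨ B ↔ A)) ⊕ D)) = T, (D ∨ B) = T, so the formula = T.

F, F, T, F, T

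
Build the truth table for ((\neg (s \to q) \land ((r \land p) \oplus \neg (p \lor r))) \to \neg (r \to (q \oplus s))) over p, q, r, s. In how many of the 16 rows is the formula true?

14

p | q | r | s | φ
- | - | - | - | -
1 | 1 | 1 | 1 | 1
1 | 1 | 1 | 0 | 1
1 | 1 | 0 | 1 | 1
1 | 1 | 0 | 0 | 1
1 | 0 | 1 | 1 | 0
1 | 0 | 1 | 0 | 1
1 | 0 | 0 | 1 | 1
1 | 0 | 0 | 0 | 1
0 | 1 | 1 | 1 | 1
0 | 1 | 1 | 0 | 1
0 | 1 | 0 | 1 | 1
0 | 1 | 0 | 0 | 1
0 | 0 | 1 | 1 | 1
0 | 0 | 1 | 0 | 1
0 | 0 | 0 | 1 | 0
0 | 0 | 0 | 0 | 1
The formula is true on 14 of the 16 rows.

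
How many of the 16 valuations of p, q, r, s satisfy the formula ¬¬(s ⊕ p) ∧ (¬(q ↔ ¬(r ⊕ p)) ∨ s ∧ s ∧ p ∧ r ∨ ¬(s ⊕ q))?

p  q  r  s  |  (s ⊕ p)  ¬(s ⊕ p)  ¬¬(s ⊕ p)  (r ⊕ p)  ¬(r ⊕ p)  (q ↔ ¬(r ⊕ p))  ¬(q ↔ ¬(r ⊕ p))  (s ∧ s ∧ p)  ((s ∧ s ∧ p) ∧ r)  (s ⊕ q)  ¬(s ⊕ q)  φ
T  T  T  T  |     F        T          F         F        T            T                F              T               T             F        T      F
T  T  T  F  |     T        F          T         F        T            T                F              F               F             T        F      F
T  T  F  T  |     F        T          F         T        F            F                T              T               F             F        T      F
T  T  F  F  |     T        F          T         T        F            F                T              F               F             T        F      T
T  F  T  T  |     F        T          F         F        T            F                T              T               T             T        F      F
T  F  T  F  |     T        F          T         F        T            F                T              F               F             F        T      T
T  F  F  T  |     F        T          F         T        F            T                F              T               F             T        F      F
T  F  F  F  |     T        F          T         T        F            T                F              F               F             F        T      T
F  T  T  T  |     T        F          T         T        F            F                T              F               F             F        T      T
F  T  T  F  |     F        T          F         T        F            F                T              F               F             T        F      F
F  T  F  T  |     T        F          T         F        T            T                F              F               F             F        T      T
F  T  F  F  |     F        T          F         F        T            T                F              F               F             T        F      F
F  F  T  T  |     T        F          T         T        F            T                F              F               F             T        F      F
F  F  T  F  |     F        T          F         T        F            T                F              F               F             F        T      F
F  F  F  T  |     T        F          T         F        T            F                T              F               F             T        F      T
F  F  F  F  |     F        T          F         F        T            F                T              F               F             F        T      F
The formula is true on 6 of the 16 rows.

6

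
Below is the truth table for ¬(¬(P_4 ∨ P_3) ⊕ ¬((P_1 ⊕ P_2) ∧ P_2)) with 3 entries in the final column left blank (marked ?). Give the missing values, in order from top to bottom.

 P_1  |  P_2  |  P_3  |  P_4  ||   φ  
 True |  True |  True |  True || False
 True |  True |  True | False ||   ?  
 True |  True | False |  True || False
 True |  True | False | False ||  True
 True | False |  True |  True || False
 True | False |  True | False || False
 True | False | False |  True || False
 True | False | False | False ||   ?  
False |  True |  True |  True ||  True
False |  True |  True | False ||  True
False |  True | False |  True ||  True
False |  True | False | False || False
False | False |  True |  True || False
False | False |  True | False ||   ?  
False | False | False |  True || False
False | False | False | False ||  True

Row P_1=True, P_2=True, P_3=True, P_4=False: ¬(P_4 ∨ P_3) = False, ¬((P_1 ⊕ P_2) ∧ P_2) = True, (¬(P_4 ∨ P_3) ⊕ ¬((P_1 ⊕ P_2) ∧ P_2)) = True, so the formula = False.
Row P_1=True, P_2=False, P_3=False, P_4=False: ¬(P_4 ∨ P_3) = True, ¬((P_1 ⊕ P_2) ∧ P_2) = True, (¬(P_4 ∨ P_3) ⊕ ¬((P_1 ⊕ P_2) ∧ P_2)) = False, so the formula = True.
Row P_1=False, P_2=False, P_3=True, P_4=False: ¬(P_4 ∨ P_3) = False, ¬((P_1 ⊕ P_2) ∧ P_2) = True, (¬(P_4 ∨ P_3) ⊕ ¬((P_1 ⊕ P_2) ∧ P_2)) = True, so the formula = False.

False, True, False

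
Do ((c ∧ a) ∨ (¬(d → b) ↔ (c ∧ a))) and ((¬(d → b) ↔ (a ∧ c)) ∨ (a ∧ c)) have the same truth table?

equivalent

a  b  c  d  |  φ  ψ
F  F  F  F  |  T  T
F  F  F  T  |  F  F
F  F  T  F  |  T  T
F  F  T  T  |  F  F
F  T  F  F  |  T  T
F  T  F  T  |  T  T
F  T  T  F  |  T  T
F  T  T  T  |  T  T
T  F  F  F  |  T  T
T  F  F  T  |  F  F
T  F  T  F  |  T  T
T  F  T  T  |  T  T
T  T  F  F  |  T  T
T  T  F  T  |  T  T
T  T  T  F  |  T  T
T  T  T  T  |  T  T
The columns for φ and ψ agree on every row, so they are logically equivalent.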